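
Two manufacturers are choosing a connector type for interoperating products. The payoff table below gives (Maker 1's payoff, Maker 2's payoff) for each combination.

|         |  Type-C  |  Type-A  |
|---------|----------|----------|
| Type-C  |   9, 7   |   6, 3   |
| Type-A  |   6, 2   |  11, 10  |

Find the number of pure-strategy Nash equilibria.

2

Both Type-C: Maker 1 gets 9 (best alternative 6); Maker 2 gets 7 (best alternative 3). Neither deviates — NE.
Both Type-A: Maker 1 gets 11 (best alternative 6); Maker 2 gets 10 (best alternative 2). Neither deviates — NE.
(Type-A, Type-C) is not a NE: Maker 1 would switch to Type-C (9 > 6).
No other cell survives both best-response checks, so there are 2 pure NE.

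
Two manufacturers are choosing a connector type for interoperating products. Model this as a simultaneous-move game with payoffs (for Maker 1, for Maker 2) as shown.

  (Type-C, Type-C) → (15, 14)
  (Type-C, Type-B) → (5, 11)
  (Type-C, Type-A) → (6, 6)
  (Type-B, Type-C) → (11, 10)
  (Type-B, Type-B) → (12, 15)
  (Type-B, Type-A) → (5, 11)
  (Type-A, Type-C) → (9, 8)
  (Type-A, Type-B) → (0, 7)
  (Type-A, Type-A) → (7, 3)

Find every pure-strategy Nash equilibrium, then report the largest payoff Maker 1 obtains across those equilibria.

Both Type-C is a pure NE (Maker 1: 15 ≥ 11; Maker 2: 14 ≥ 11). Maker 1 gets 15.
Both Type-B is a pure NE (Maker 1: 12 ≥ 5; Maker 2: 15 ≥ 11). Maker 1 gets 12.
Every other cell has a profitable deviation for at least one player. Highest of {15, 12} is 15.

15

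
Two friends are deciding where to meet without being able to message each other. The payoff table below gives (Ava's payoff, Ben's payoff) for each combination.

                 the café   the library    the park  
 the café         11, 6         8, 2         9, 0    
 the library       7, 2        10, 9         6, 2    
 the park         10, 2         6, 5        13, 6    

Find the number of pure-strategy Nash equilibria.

3

Both the café: Ava gets 11 (best alternative 10); Ben gets 6 (best alternative 2). Neither deviates — NE.
Both the library: Ava gets 10 (best alternative 8); Ben gets 9 (best alternative 2). Neither deviates — NE.
Both the park: Ava gets 13 (best alternative 9); Ben gets 6 (best alternative 5). Neither deviates — NE.
(the café, the park) is not a NE: Ava would switch to the park (13 > 9).
No other cell survives both best-response checks, so there are 3 pure NE.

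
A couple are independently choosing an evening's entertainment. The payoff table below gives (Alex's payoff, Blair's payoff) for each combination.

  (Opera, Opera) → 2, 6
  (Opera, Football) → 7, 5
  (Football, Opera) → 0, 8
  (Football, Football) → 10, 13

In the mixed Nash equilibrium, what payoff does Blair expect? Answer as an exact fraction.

19/3

Alex mixes with probability p on Opera, chosen so Blair is indifferent: 6p + 8(1−p) = 5p + 13(1−p) gives p = 5/6.
Blair's expected payoff is 6·5/6 + 8·1/6 = 19/3.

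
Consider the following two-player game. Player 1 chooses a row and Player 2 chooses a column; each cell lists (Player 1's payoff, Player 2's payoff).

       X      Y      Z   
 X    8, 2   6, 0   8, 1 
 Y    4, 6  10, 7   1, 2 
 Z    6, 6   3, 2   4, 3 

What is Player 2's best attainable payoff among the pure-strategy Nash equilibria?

Both X is a pure NE (Player 1: 8 ≥ 6; Player 2: 2 ≥ 1). Player 2 gets 2.
Both Y is a pure NE (Player 1: 10 ≥ 6; Player 2: 7 ≥ 6). Player 2 gets 7.
Every other cell has a profitable deviation for at least one player. Highest of {2, 7} is 7.

7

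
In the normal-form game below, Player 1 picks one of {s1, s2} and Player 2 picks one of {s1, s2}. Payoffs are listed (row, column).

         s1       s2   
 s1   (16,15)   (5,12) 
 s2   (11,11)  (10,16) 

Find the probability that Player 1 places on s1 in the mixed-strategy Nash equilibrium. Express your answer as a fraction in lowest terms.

5/8

Player 1's mix p on s1 must make Player 2 indifferent between s1 and s2.
Player 2's payoff from s1: 15p + 11(1−p). From s2: 12p + 16(1−p).
Set equal: 3p = 5(1−p) → p = 5/8.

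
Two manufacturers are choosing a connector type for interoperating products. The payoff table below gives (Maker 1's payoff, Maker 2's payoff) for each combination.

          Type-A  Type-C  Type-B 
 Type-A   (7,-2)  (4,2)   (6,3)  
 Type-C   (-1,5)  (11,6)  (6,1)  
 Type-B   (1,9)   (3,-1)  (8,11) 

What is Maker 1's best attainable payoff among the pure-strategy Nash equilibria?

11

Both Type-C is a pure NE (Maker 1: 11 ≥ 4; Maker 2: 6 ≥ 5). Maker 1 gets 11.
Both Type-B is a pure NE (Maker 1: 8 ≥ 6; Maker 2: 11 ≥ 9). Maker 1 gets 8.
Every other cell has a profitable deviation for at least one player. Highest of {11, 8} is 11.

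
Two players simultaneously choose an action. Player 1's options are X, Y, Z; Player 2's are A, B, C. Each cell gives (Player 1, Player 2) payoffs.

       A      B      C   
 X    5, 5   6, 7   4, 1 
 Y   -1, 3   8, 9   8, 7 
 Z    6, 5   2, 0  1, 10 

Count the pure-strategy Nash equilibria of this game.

1

(Y, B): Player 1 gets 8 (best alternative 6); Player 2 gets 9 (best alternative 7). Neither deviates — NE.
(Z, C) is not a NE: Player 1 would switch to Y (8 > 1).
No other cell survives both best-response checks, so there is 1 pure NE.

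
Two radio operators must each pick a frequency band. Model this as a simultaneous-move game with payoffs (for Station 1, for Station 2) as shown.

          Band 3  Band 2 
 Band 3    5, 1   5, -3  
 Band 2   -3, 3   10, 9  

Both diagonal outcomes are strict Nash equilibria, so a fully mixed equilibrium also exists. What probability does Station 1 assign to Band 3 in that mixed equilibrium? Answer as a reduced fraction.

3/5

Station 1's mix p on Band 3 must make Station 2 indifferent between Band 3 and Band 2.
Station 2's payoff from Band 3: 1p + 3(1−p). From Band 2: (-3)p + 9(1−p).
Set equal: 4p = 6(1−p) → p = 6/10 = 3/5.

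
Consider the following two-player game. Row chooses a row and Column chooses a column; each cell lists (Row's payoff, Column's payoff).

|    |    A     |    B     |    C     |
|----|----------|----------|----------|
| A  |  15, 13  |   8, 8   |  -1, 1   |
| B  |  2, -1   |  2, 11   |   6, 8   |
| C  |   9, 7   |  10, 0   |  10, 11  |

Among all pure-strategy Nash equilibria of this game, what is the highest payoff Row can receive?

15

Both A is a pure NE (Row: 15 ≥ 9; Column: 13 ≥ 8). Row gets 15.
Both C is a pure NE (Row: 10 ≥ 6; Column: 11 ≥ 7). Row gets 10.
Every other cell has a profitable deviation for at least one player. Highest of {15, 10} is 15.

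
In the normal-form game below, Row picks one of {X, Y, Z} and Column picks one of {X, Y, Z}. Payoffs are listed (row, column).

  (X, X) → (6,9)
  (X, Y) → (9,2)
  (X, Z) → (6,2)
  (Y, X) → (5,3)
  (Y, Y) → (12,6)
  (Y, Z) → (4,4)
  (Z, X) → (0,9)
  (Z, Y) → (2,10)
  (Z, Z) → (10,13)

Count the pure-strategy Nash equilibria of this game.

Both X: Row gets 6 (best alternative 5); Column gets 9 (best alternative 2). Neither deviates — NE.
Both Y: Row gets 12 (best alternative 9); Column gets 6 (best alternative 4). Neither deviates — NE.
Both Z: Row gets 10 (best alternative 6); Column gets 13 (best alternative 10). Neither deviates — NE.
(Z, X) is not a NE: Row would switch to X (6 > 0).
No other cell survives both best-response checks, so there are 3 pure NE.

3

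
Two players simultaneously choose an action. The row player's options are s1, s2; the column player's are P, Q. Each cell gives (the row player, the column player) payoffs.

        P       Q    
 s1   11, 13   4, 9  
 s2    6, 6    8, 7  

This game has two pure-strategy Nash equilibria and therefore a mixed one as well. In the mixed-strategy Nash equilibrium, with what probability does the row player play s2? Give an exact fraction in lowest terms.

4/5

The row player's mix p on s1 must make the column player indifferent between P and Q.
The column player's payoff from P: 13p + 6(1−p). From Q: 9p + 7(1−p).
Set equal: 4p = 1(1−p) → p = 1/5.
Probability on s2 is 1 − 1/5 = 4/5.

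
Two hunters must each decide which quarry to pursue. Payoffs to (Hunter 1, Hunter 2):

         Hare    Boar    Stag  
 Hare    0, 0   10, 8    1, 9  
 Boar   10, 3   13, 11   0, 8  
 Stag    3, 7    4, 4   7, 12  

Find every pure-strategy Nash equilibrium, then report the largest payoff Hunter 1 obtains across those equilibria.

13

Both Boar is a pure NE (Hunter 1: 13 ≥ 10; Hunter 2: 11 ≥ 8). Hunter 1 gets 13.
Both Stag is a pure NE (Hunter 1: 7 ≥ 1; Hunter 2: 12 ≥ 7). Hunter 1 gets 7.
Every other cell has a profitable deviation for at least one player. Highest of {13, 7} is 13.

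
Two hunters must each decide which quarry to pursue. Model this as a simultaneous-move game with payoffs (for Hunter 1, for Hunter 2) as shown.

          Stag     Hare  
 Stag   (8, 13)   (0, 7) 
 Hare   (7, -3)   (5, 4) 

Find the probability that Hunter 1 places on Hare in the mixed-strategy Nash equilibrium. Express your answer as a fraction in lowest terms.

6/13

Hunter 1's mix p on Stag must make Hunter 2 indifferent between Stag and Hare.
Hunter 2's payoff from Stag: 13p + (-3)(1−p). From Hare: 7p + 4(1−p).
Set equal: 6p = 7(1−p) → p = 7/13.
Probability on Hare is 1 − 7/13 = 6/13.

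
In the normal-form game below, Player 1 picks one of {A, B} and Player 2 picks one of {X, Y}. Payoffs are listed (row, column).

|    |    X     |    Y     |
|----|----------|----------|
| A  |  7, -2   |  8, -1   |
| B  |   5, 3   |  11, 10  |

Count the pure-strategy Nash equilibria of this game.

1

(B, Y): Player 1 gets 11 (best alternative 8); Player 2 gets 10 (best alternative 3). Neither deviates — NE.
(A, X) is not a NE: Player 2 would switch to Y (-1 > -2).
No other cell survives both best-response checks, so there is 1 pure NE.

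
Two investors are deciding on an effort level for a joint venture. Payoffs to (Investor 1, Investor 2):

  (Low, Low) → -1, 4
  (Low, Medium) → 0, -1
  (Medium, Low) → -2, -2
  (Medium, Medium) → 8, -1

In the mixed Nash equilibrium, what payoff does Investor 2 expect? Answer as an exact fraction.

-1

Investor 1 mixes with probability p on Low, chosen so Investor 2 is indifferent: 4p + (-2)(1−p) = (-1)p + (-1)(1−p) gives p = 1/6.
Investor 2's expected payoff is 4·1/6 + (-2)·5/6 = -1.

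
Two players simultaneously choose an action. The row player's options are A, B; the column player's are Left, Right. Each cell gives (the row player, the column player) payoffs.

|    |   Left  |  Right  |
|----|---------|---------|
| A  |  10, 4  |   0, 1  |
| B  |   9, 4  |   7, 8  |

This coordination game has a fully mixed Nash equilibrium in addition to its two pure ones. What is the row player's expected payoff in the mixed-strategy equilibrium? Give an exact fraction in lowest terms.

The column player mixes with probability q on Left, chosen so the row player is indifferent: 10q + 0(1−q) = 9q + 7(1−q) gives q = 7/8.
The row player's expected payoff (from either row, since indifferent) is 10·7/8 + 0·1/8 = 35/4.

35/4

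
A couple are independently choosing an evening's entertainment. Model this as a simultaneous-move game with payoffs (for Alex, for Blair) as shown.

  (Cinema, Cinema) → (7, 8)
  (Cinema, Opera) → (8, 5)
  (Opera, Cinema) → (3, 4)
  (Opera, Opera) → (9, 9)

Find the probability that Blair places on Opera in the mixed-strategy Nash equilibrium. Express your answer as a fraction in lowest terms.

4/5

Blair's mix q on Cinema must make Alex indifferent between Cinema and Opera.
Alex's payoff from Cinema: 7q + 8(1−q). From Opera: 3q + 9(1−q).
Set equal: 4q = 1(1−q) → q = 1/5.
Probability on Opera is 1 − 1/5 = 4/5.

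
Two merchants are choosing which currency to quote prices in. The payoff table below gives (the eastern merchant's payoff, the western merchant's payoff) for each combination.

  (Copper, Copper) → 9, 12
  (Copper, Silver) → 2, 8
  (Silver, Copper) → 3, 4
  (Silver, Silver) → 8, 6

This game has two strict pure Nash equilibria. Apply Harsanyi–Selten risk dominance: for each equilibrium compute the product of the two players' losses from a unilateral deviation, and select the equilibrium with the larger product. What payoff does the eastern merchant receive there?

9

At both Copper: the eastern merchant loses 9 − 3 = 6 by deviating; the western merchant loses 12 − 8 = 4. Product = 6·4 = 24.
At both Silver: the eastern merchant loses 8 − 2 = 6 by deviating; the western merchant loses 6 − 4 = 2. Product = 6·2 = 12.
24 > 12, so both Copper is risk-dominant. The eastern merchant's payoff there is 9.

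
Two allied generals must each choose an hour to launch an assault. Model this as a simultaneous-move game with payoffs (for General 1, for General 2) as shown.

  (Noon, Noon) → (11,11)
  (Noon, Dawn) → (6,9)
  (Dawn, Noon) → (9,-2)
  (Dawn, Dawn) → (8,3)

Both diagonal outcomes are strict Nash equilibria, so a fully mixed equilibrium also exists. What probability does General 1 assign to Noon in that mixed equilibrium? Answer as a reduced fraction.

General 1's mix p on Noon must make General 2 indifferent between Noon and Dawn.
General 2's payoff from Noon: 11p + (-2)(1−p). From Dawn: 9p + 3(1−p).
Set equal: 2p = 5(1−p) → p = 5/7.

5/7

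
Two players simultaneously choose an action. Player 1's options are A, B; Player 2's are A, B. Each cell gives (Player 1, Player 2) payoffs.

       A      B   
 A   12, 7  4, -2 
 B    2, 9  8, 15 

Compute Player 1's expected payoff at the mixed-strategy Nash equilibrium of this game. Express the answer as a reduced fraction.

Player 2 mixes with probability q on A, chosen so Player 1 is indifferent: 12q + 4(1−q) = 2q + 8(1−q) gives q = 2/7.
Player 1's expected payoff (from either row, since indifferent) is 12·2/7 + 4·5/7 = 44/7.

44/7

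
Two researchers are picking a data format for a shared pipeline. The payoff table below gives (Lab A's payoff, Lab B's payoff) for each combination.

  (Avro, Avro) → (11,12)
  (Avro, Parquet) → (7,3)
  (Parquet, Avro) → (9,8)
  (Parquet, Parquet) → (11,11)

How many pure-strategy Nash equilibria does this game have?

Both Avro: Lab A gets 11 (best alternative 9); Lab B gets 12 (best alternative 3). Neither deviates — NE.
Both Parquet: Lab A gets 11 (best alternative 7); Lab B gets 11 (best alternative 8). Neither deviates — NE.
(Avro, Parquet) is not a NE: Lab A would switch to Parquet (11 > 7).
No other cell survives both best-response checks, so there are 2 pure NE.

2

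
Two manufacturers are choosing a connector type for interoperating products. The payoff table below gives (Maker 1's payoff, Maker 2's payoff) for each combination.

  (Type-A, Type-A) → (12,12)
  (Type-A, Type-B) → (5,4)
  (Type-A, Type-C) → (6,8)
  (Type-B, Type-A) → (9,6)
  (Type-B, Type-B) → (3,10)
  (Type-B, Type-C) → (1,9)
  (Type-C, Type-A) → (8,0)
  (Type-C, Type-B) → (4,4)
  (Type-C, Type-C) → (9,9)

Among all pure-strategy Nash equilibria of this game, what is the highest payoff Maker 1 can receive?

Both Type-A is a pure NE (Maker 1: 12 ≥ 9; Maker 2: 12 ≥ 8). Maker 1 gets 12.
Both Type-C is a pure NE (Maker 1: 9 ≥ 6; Maker 2: 9 ≥ 4). Maker 1 gets 9.
Every other cell has a profitable deviation for at least one player. Highest of {12, 9} is 12.

12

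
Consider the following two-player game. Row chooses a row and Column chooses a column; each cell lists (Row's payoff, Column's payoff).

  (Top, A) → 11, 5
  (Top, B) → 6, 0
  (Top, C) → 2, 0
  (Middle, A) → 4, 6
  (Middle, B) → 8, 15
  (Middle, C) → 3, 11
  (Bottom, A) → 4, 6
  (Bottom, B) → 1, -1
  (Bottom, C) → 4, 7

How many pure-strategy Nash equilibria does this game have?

3

(Top, A): Row gets 11 (best alternative 4); Column gets 5 (best alternative 0). Neither deviates — NE.
(Middle, B): Row gets 8 (best alternative 6); Column gets 15 (best alternative 11). Neither deviates — NE.
(Bottom, C): Row gets 4 (best alternative 3); Column gets 7 (best alternative 6). Neither deviates — NE.
(Top, B) is not a NE: Row would switch to Middle (8 > 6).
No other cell survives both best-response checks, so there are 3 pure NE.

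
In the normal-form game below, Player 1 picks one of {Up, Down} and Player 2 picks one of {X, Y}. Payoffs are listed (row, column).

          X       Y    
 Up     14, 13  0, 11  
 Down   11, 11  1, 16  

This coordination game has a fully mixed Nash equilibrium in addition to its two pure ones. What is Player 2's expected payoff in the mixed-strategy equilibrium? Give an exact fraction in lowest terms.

Player 1 mixes with probability p on Up, chosen so Player 2 is indifferent: 13p + 11(1−p) = 11p + 16(1−p) gives p = 5/7.
Player 2's expected payoff is 13·5/7 + 11·2/7 = 87/7.

87/7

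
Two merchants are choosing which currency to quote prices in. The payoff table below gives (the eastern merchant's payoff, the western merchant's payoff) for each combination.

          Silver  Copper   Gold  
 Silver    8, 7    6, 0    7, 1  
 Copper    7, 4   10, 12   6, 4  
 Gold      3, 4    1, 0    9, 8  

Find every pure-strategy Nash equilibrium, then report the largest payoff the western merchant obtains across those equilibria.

12

Both Silver is a pure NE (the eastern merchant: 8 ≥ 7; the western merchant: 7 ≥ 1). The western merchant gets 7.
Both Copper is a pure NE (the eastern merchant: 10 ≥ 6; the western merchant: 12 ≥ 4). The western merchant gets 12.
Both Gold is a pure NE (the eastern merchant: 9 ≥ 7; the western merchant: 8 ≥ 4). The western merchant gets 8.
Every other cell has a profitable deviation for at least one player. Highest of {7, 12, 8} is 12.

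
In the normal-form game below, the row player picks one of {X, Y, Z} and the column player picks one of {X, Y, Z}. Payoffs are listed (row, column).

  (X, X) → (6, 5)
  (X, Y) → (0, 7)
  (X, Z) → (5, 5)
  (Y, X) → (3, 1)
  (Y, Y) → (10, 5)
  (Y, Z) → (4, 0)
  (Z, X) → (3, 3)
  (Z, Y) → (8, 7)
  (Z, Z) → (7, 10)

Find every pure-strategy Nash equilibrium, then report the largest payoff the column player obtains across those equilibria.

10

Both Y is a pure NE (the row player: 10 ≥ 8; the column player: 5 ≥ 1). The column player gets 5.
Both Z is a pure NE (the row player: 7 ≥ 5; the column player: 10 ≥ 7). The column player gets 10.
Every other cell has a profitable deviation for at least one player. Highest of {5, 10} is 10.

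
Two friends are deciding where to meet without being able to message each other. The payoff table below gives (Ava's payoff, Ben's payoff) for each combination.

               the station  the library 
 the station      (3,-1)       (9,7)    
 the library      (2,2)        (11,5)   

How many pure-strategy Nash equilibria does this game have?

Both the library: Ava gets 11 (best alternative 9); Ben gets 5 (best alternative 2). Neither deviates — NE.
Both the station is not a NE: Ben would switch to the library (7 > -1).
No other cell survives both best-response checks, so there is 1 pure NE.

1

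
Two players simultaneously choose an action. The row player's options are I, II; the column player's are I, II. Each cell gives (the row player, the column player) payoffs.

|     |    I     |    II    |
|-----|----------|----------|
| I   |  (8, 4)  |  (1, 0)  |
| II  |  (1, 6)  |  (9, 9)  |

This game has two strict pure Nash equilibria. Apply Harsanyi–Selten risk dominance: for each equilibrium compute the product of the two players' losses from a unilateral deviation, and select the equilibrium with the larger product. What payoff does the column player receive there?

At both I: the row player loses 8 − 1 = 7 by deviating; the column player loses 4 − 0 = 4. Product = 7·4 = 28.
At both II: the row player loses 9 − 1 = 8 by deviating; the column player loses 9 − 6 = 3. Product = 8·3 = 24.
28 > 24, so both I is risk-dominant. The column player's payoff there is 4.

4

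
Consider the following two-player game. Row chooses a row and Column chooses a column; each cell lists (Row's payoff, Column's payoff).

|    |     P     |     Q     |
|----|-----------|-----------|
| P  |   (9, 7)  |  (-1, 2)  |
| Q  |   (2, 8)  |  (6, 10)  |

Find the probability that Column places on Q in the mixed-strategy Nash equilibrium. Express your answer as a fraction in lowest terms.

1/2

Column's mix q on P must make Row indifferent between P and Q.
Row's payoff from P: 9q + (-1)(1−q). From Q: 2q + 6(1−q).
Set equal: 7q = 7(1−q) → q = 7/14 = 1/2.
Probability on Q is 1 − 1/2 = 1/2.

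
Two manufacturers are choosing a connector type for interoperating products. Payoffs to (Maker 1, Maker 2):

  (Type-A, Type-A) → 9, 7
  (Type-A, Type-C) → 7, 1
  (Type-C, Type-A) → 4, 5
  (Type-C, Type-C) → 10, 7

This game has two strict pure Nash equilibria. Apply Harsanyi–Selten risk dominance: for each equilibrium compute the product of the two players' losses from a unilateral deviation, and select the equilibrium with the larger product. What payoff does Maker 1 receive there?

9

At both Type-A: Maker 1 loses 9 − 4 = 5 by deviating; Maker 2 loses 7 − 1 = 6. Product = 5·6 = 30.
At both Type-C: Maker 1 loses 10 − 7 = 3 by deviating; Maker 2 loses 7 − 5 = 2. Product = 3·2 = 6.
30 > 6, so both Type-A is risk-dominant. Maker 1's payoff there is 9.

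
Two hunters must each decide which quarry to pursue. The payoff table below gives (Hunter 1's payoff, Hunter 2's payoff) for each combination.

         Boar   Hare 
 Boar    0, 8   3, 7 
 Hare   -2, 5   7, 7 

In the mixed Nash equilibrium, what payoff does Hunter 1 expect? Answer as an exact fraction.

1

Hunter 2 mixes with probability q on Boar, chosen so Hunter 1 is indifferent: 0q + 3(1−q) = (-2)q + 7(1−q) gives q = 2/3.
Hunter 1's expected payoff (from either row, since indifferent) is 0·2/3 + 3·1/3 = 1.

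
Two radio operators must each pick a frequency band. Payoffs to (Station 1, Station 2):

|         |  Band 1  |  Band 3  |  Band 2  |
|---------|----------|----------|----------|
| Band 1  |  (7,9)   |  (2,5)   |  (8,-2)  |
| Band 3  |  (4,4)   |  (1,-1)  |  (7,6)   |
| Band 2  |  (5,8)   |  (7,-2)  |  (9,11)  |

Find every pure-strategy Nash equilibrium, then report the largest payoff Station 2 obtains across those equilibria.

11

Both Band 1 is a pure NE (Station 1: 7 ≥ 5; Station 2: 9 ≥ 5). Station 2 gets 9.
Both Band 2 is a pure NE (Station 1: 9 ≥ 8; Station 2: 11 ≥ 8). Station 2 gets 11.
Every other cell has a profitable deviation for at least one player. Highest of {9, 11} is 11.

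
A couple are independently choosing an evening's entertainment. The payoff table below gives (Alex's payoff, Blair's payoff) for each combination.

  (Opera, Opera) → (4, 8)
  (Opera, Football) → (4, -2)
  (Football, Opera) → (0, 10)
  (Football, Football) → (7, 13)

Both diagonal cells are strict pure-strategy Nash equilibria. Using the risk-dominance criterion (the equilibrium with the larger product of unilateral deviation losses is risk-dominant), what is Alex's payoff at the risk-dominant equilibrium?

4

At both Opera: Alex loses 4 − 0 = 4 by deviating; Blair loses 8 − (-2) = 10. Product = 4·10 = 40.
At both Football: Alex loses 7 − 4 = 3 by deviating; Blair loses 13 − 10 = 3. Product = 3·3 = 9.
40 > 9, so both Opera is risk-dominant. Alex's payoff there is 4.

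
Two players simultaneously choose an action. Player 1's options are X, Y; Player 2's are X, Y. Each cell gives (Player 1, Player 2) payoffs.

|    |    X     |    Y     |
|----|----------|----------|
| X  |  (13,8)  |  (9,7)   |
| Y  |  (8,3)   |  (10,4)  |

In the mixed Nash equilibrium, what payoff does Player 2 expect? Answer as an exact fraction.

Player 1 mixes with probability p on X, chosen so Player 2 is indifferent: 8p + 3(1−p) = 7p + 4(1−p) gives p = 1/2.
Player 2's expected payoff is 8·1/2 + 3·1/2 = 11/2.

11/2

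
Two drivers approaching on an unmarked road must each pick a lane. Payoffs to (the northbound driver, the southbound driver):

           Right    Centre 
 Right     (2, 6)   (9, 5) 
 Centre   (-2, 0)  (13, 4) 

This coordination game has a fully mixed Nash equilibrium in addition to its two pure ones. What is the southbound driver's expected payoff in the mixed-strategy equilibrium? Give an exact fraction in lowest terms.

The northbound driver mixes with probability p on Right, chosen so the southbound driver is indifferent: 6p + 0(1−p) = 5p + 4(1−p) gives p = 4/5.
The southbound driver's expected payoff is 6·4/5 + 0·1/5 = 24/5.

24/5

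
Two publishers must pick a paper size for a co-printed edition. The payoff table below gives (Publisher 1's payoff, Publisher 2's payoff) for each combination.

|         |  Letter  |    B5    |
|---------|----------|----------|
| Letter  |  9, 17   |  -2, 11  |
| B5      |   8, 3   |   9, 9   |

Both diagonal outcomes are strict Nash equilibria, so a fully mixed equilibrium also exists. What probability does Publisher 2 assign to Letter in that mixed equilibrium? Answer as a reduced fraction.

Publisher 2's mix q on Letter must make Publisher 1 indifferent between Letter and B5.
Publisher 1's payoff from Letter: 9q + (-2)(1−q). From B5: 8q + 9(1−q).
Set equal: 1q = 11(1−q) → q = 11/12.

11/12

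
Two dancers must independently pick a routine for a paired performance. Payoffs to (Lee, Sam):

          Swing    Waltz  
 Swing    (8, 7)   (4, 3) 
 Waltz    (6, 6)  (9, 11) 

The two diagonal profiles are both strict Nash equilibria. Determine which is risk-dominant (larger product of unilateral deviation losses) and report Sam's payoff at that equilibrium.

At both Swing: Lee loses 8 − 6 = 2 by deviating; Sam loses 7 − 3 = 4. Product = 2·4 = 8.
At both Waltz: Lee loses 9 − 4 = 5 by deviating; Sam loses 11 − 6 = 5. Product = 5·5 = 25.
25 > 8, so both Waltz is risk-dominant. Sam's payoff there is 11.

11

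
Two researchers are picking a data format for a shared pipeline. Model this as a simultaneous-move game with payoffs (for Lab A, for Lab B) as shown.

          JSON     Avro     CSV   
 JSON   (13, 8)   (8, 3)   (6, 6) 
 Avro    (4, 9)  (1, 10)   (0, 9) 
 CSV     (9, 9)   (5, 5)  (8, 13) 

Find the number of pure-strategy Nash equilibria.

Both JSON: Lab A gets 13 (best alternative 9); Lab B gets 8 (best alternative 6). Neither deviates — NE.
Both CSV: Lab A gets 8 (best alternative 6); Lab B gets 13 (best alternative 9). Neither deviates — NE.
Both Avro is not a NE: Lab A would switch to JSON (8 > 1).
No other cell survives both best-response checks, so there are 2 pure NE.

2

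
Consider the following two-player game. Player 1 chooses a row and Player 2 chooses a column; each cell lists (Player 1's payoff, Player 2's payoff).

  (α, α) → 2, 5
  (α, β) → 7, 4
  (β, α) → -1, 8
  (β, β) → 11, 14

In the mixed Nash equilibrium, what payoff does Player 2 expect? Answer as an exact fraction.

Player 1 mixes with probability p on α, chosen so Player 2 is indifferent: 5p + 8(1−p) = 4p + 14(1−p) gives p = 6/7.
Player 2's expected payoff is 5·6/7 + 8·1/7 = 38/7.

38/7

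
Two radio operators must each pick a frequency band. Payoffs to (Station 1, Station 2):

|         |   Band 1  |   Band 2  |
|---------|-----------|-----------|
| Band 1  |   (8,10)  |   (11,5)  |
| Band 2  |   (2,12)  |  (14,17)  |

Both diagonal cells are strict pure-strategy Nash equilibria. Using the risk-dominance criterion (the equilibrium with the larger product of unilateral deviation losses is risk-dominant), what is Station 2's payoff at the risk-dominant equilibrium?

10

At both Band 1: Station 1 loses 8 − 2 = 6 by deviating; Station 2 loses 10 − 5 = 5. Product = 6·5 = 30.
At both Band 2: Station 1 loses 14 − 11 = 3 by deviating; Station 2 loses 17 − 12 = 5. Product = 3·5 = 15.
30 > 15, so both Band 1 is risk-dominant. Station 2's payoff there is 10.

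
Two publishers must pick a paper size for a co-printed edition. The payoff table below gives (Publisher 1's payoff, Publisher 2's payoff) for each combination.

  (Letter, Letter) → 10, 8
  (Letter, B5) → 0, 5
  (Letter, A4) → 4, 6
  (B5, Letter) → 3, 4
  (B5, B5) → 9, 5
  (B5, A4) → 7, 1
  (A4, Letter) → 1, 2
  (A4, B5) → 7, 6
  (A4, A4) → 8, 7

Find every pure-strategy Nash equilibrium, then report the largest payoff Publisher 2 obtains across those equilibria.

8

Both Letter is a pure NE (Publisher 1: 10 ≥ 3; Publisher 2: 8 ≥ 6). Publisher 2 gets 8.
Both B5 is a pure NE (Publisher 1: 9 ≥ 7; Publisher 2: 5 ≥ 4). Publisher 2 gets 5.
Both A4 is a pure NE (Publisher 1: 8 ≥ 7; Publisher 2: 7 ≥ 6). Publisher 2 gets 7.
Every other cell has a profitable deviation for at least one player. Highest of {8, 5, 7} is 8.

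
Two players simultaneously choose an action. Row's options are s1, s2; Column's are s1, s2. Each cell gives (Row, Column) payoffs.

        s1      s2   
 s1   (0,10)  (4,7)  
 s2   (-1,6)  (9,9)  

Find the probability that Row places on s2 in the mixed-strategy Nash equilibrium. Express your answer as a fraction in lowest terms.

1/2

Row's mix p on s1 must make Column indifferent between s1 and s2.
Column's payoff from s1: 10p + 6(1−p). From s2: 7p + 9(1−p).
Set equal: 3p = 3(1−p) → p = 3/6 = 1/2.
Probability on s2 is 1 − 1/2 = 1/2.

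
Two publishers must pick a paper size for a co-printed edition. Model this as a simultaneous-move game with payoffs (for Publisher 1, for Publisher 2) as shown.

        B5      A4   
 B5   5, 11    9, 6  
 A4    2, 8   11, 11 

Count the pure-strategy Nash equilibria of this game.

Both B5: Publisher 1 gets 5 (best alternative 2); Publisher 2 gets 11 (best alternative 6). Neither deviates — NE.
Both A4: Publisher 1 gets 11 (best alternative 9); Publisher 2 gets 11 (best alternative 8). Neither deviates — NE.
(A4, B5) is not a NE: Publisher 1 would switch to B5 (5 > 2).
No other cell survives both best-response checks, so there are 2 pure NE.

2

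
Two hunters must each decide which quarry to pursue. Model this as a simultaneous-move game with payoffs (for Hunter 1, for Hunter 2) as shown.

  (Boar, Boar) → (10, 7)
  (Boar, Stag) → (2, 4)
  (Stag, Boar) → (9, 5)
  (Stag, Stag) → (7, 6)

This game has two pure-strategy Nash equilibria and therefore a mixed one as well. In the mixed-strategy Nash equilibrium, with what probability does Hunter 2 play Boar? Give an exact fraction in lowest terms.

5/6

Hunter 2's mix q on Boar must make Hunter 1 indifferent between Boar and Stag.
Hunter 1's payoff from Boar: 10q + 2(1−q). From Stag: 9q + 7(1−q).
Set equal: 1q = 5(1−q) → q = 5/6.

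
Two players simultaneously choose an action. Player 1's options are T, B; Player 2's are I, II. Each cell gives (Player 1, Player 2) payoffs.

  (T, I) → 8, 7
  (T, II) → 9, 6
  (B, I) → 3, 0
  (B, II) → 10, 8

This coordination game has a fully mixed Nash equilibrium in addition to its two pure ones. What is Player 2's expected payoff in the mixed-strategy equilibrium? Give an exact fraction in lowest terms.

Player 1 mixes with probability p on T, chosen so Player 2 is indifferent: 7p + 0(1−p) = 6p + 8(1−p) gives p = 8/9.
Player 2's expected payoff is 7·8/9 + 0·1/9 = 56/9.

56/9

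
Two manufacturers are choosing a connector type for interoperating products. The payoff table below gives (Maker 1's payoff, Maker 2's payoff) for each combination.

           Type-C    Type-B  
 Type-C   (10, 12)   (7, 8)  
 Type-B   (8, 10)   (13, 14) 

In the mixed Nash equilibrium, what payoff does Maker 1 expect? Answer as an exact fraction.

37/4

Maker 2 mixes with probability q on Type-C, chosen so Maker 1 is indifferent: 10q + 7(1−q) = 8q + 13(1−q) gives q = 3/4.
Maker 1's expected payoff (from either row, since indifferent) is 10·3/4 + 7·1/4 = 37/4.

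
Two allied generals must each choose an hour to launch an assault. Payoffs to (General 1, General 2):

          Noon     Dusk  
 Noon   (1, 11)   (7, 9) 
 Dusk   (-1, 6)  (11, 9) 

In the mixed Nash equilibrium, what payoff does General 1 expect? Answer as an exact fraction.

General 2 mixes with probability q on Noon, chosen so General 1 is indifferent: 1q + 7(1−q) = (-1)q + 11(1−q) gives q = 2/3.
General 1's expected payoff (from either row, since indifferent) is 1·2/3 + 7·1/3 = 3.

3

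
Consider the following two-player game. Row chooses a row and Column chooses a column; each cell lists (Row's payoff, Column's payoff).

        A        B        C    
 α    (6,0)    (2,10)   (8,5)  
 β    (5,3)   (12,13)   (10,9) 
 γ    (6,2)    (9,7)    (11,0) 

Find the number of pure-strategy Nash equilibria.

(β, B): Row gets 12 (best alternative 9); Column gets 13 (best alternative 9). Neither deviates — NE.
(α, A) is not a NE: Column would switch to B (10 > 0).
No other cell survives both best-response checks, so there is 1 pure NE.

1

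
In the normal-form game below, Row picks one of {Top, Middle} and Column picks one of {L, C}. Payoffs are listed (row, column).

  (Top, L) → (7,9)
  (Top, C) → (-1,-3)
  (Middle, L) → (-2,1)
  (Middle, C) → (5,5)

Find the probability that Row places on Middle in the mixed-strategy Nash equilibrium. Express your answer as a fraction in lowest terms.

3/4

Row's mix p on Top must make Column indifferent between L and C.
Column's payoff from L: 9p + 1(1−p). From C: (-3)p + 5(1−p).
Set equal: 12p = 4(1−p) → p = 4/16 = 1/4.
Probability on Middle is 1 − 1/4 = 3/4.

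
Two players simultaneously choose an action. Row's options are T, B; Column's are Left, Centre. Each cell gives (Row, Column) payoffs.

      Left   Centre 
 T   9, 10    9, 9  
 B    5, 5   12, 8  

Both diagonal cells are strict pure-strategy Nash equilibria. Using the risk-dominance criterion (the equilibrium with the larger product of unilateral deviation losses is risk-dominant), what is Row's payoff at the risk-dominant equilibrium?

12

At (T, Left): Row loses 9 − 5 = 4 by deviating; Column loses 10 − 9 = 1. Product = 4·1 = 4.
At (B, Centre): Row loses 12 − 9 = 3 by deviating; Column loses 8 − 5 = 3. Product = 3·3 = 9.
9 > 4, so (B, Centre) is risk-dominant. Row's payoff there is 12.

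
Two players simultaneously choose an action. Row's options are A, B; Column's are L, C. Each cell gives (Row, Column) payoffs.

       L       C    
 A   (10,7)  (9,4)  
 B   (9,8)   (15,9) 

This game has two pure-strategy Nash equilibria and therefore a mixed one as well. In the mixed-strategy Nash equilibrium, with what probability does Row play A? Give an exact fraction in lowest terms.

1/4

Row's mix p on A must make Column indifferent between L and C.
Column's payoff from L: 7p + 8(1−p). From C: 4p + 9(1−p).
Set equal: 3p = 1(1−p) → p = 1/4.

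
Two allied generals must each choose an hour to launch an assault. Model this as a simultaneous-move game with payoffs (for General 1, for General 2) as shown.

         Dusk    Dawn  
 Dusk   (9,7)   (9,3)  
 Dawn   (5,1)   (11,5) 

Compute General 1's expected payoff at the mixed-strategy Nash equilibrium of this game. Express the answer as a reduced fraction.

9

General 2 mixes with probability q on Dusk, chosen so General 1 is indifferent: 9q + 9(1−q) = 5q + 11(1−q) gives q = 1/3.
General 1's expected payoff (from either row, since indifferent) is 9·1/3 + 9·2/3 = 9.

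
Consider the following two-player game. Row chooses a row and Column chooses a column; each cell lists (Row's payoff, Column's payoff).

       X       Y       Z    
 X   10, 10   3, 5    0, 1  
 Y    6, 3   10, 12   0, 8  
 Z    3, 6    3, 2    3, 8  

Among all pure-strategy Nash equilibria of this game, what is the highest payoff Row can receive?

Both X is a pure NE (Row: 10 ≥ 6; Column: 10 ≥ 5). Row gets 10.
Both Y is a pure NE (Row: 10 ≥ 3; Column: 12 ≥ 8). Row gets 10.
Both Z is a pure NE (Row: 3 ≥ 0; Column: 8 ≥ 6). Row gets 3.
Every other cell has a profitable deviation for at least one player. Highest of {10, 10, 3} is 10.

10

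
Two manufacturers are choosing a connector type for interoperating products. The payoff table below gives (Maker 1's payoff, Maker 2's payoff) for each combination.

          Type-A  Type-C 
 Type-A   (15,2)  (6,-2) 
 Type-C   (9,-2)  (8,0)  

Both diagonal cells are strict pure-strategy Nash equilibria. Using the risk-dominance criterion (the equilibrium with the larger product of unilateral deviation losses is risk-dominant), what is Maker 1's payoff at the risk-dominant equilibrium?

At both Type-A: Maker 1 loses 15 − 9 = 6 by deviating; Maker 2 loses 2 − (-2) = 4. Product = 6·4 = 24.
At both Type-C: Maker 1 loses 8 − 6 = 2 by deviating; Maker 2 loses 0 − (-2) = 2. Product = 2·2 = 4.
24 > 4, so both Type-A is risk-dominant. Maker 1's payoff there is 15.

15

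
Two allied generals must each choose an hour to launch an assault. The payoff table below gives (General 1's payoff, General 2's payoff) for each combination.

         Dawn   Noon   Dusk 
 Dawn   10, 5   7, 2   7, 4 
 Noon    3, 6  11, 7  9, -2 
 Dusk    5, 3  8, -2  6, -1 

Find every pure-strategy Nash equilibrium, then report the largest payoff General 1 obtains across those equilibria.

Both Dawn is a pure NE (General 1: 10 ≥ 5; General 2: 5 ≥ 4). General 1 gets 10.
Both Noon is a pure NE (General 1: 11 ≥ 8; General 2: 7 ≥ 6). General 1 gets 11.
Every other cell has a profitable deviation for at least one player. Highest of {10, 11} is 11.

11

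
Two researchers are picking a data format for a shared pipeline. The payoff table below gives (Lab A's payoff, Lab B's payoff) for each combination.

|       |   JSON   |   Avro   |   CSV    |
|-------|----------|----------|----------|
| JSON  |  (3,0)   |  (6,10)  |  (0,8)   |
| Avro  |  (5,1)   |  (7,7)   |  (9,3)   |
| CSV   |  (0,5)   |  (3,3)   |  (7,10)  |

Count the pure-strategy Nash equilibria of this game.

1

Both Avro: Lab A gets 7 (best alternative 6); Lab B gets 7 (best alternative 3). Neither deviates — NE.
Both CSV is not a NE: Lab A would switch to Avro (9 > 7).
No other cell survives both best-response checks, so there is 1 pure NE.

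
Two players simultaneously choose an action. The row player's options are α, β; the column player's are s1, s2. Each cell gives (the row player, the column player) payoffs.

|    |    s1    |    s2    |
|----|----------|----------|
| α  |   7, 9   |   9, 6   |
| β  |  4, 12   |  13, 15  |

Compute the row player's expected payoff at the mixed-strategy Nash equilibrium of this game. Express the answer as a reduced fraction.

55/7

The column player mixes with probability q on s1, chosen so the row player is indifferent: 7q + 9(1−q) = 4q + 13(1−q) gives q = 4/7.
The row player's expected payoff (from either row, since indifferent) is 7·4/7 + 9·3/7 = 55/7.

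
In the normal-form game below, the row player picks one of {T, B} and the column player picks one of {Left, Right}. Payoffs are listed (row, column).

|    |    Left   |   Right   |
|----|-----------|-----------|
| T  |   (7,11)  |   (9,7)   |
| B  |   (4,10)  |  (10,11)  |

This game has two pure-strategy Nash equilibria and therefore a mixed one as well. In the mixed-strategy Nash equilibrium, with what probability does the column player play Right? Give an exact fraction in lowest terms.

The column player's mix q on Left must make the row player indifferent between T and B.
The row player's payoff from T: 7q + 9(1−q). From B: 4q + 10(1−q).
Set equal: 3q = 1(1−q) → q = 1/4.
Probability on Right is 1 − 1/4 = 3/4.

3/4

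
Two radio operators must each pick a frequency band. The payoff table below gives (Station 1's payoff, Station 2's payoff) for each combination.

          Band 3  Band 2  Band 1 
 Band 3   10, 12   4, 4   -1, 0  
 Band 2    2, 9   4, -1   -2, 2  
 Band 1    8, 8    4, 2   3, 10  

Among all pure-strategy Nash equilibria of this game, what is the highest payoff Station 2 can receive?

Both Band 3 is a pure NE (Station 1: 10 ≥ 8; Station 2: 12 ≥ 4). Station 2 gets 12.
Both Band 1 is a pure NE (Station 1: 3 ≥ -1; Station 2: 10 ≥ 8). Station 2 gets 10.
Every other cell has a profitable deviation for at least one player. Highest of {12, 10} is 12.

12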